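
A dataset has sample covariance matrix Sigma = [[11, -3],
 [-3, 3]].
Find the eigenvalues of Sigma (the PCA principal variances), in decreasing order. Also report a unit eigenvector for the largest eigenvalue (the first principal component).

Step 1 — characteristic polynomial of 2×2 Sigma:
  det(Sigma - λI) = λ² - trace · λ + det = 0.
  trace = 11 + 3 = 14, det = 11·3 - (-3)² = 24.
Step 2 — discriminant:
  Δ = trace² - 4·det = 196 - 96 = 100.
Step 3 — eigenvalues:
  λ = (trace ± √Δ)/2 = (14 ± 10)/2,
  λ_1 = 12,  λ_2 = 2.

Step 4 — unit eigenvector for λ_1: solve (Sigma - λ_1 I)v = 0. First row:
  (11 - 12)·v_x + (-3)·v_y = 0, i.e. (-1)·v_x + (-3)·v_y = 0,
  so v ∝ (b, λ_1 - a) = (-3, 1); multiply by -1 so the first entry is positive: u = (3, -1).
  ||u|| = √((3)² + (-1)²) = √(10) ≈ 3.1623,
  v_1 = u/||u|| ≈ (0.9487, -0.3162) (||v_1|| = 1).

λ_1 = 12,  λ_2 = 2;  v_1 ≈ (0.9487, -0.3162)


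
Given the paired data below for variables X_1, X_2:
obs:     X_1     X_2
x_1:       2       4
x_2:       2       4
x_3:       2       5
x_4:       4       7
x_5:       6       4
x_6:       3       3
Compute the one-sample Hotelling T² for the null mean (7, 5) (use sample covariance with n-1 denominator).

Step 1 — sample mean vector:
  mean(X_1) = (2 + 2 + 2 + 4 + 6 + 3) / 6 = 19/6 = 3.1667
  mean(X_2) = (4 + 4 + 5 + 7 + 4 + 3) / 6 = 27/6 = 4.5
  x̄ = (3.1667, 4.5),  deviation x̄ - mu_0 = (3.1667, 4.5) - (7, 5) = (-3.8333, -0.5).

Step 2 — sample covariance matrix, S[i,j] = (1/(n-1)) · Σ_k (x_{k,i} - mean_i) · (x_{k,j} - mean_j), divisor n-1 = 5:
  S[X_1,X_1] = ((-1.1667)·(-1.1667) + (-1.1667)·(-1.1667) + (-1.1667)·(-1.1667) + (0.8333)·(0.8333) + (2.8333)·(2.8333) + (-0.1667)·(-0.1667)) / 5 = 12.8333/5 = 2.5667
  S[X_1,X_2] = ((-1.1667)·(-0.5) + (-1.1667)·(-0.5) + (-1.1667)·(0.5) + (0.8333)·(2.5) + (2.8333)·(-0.5) + (-0.1667)·(-1.5)) / 5 = 1.5/5 = 0.3
  S[X_2,X_2] = ((-0.5)·(-0.5) + (-0.5)·(-0.5) + (0.5)·(0.5) + (2.5)·(2.5) + (-0.5)·(-0.5) + (-1.5)·(-1.5)) / 5 = 9.5/5 = 1.9
  S = [[2.5667, 0.3],
 [0.3, 1.9]].

Step 3 — invert S. det(S) = 2.5667·1.9 - (0.3)² = 4.7867.
  S^{-1} = (1/det) · [[d, -b], [-b, a]] = [[0.3969, -0.0627],
 [-0.0627, 0.5362]].

Step 4 — quadratic form (x̄ - mu_0)^T · S^{-1} · (x̄ - mu_0):
  S^{-1} · (x̄ - mu_0) = (-1.4903, -0.0279),
  (x̄ - mu_0)^T · [...] = (-3.8333)·(-1.4903) + (-0.5)·(-0.0279) = 5.7266.

Step 5 — scale by n: T² = 6 · 5.7266 = 34.3593.

T² ≈ 34.3593


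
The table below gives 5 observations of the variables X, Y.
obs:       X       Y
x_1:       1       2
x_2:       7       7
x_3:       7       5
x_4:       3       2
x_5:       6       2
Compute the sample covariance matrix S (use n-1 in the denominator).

Step 1 — column means:
  mean(X) = (1 + 7 + 7 + 3 + 6) / 5 = 24/5 = 4.8
  mean(Y) = (2 + 7 + 5 + 2 + 2) / 5 = 18/5 = 3.6

Step 2 — sample covariance S[i,j] = (1/(n-1)) · Σ_k (x_{k,i} - mean_i) · (x_{k,j} - mean_j), with n-1 = 4.
  S[X,X] = ((-3.8)·(-3.8) + (2.2)·(2.2) + (2.2)·(2.2) + (-1.8)·(-1.8) + (1.2)·(1.2)) / 4 = 28.8/4 = 7.2
  S[X,Y] = ((-3.8)·(-1.6) + (2.2)·(3.4) + (2.2)·(1.4) + (-1.8)·(-1.6) + (1.2)·(-1.6)) / 4 = 17.6/4 = 4.4
  S[Y,Y] = ((-1.6)·(-1.6) + (3.4)·(3.4) + (1.4)·(1.4) + (-1.6)·(-1.6) + (-1.6)·(-1.6)) / 4 = 21.2/4 = 5.3

S is symmetric (S[j,i] = S[i,j]). Assembling:

S = [[7.2, 4.4],
 [4.4, 5.3]]


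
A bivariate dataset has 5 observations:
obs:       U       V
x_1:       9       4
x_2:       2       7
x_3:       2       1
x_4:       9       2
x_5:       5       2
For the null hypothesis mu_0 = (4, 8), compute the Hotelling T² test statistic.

Step 1 — sample mean vector:
  mean(U) = (9 + 2 + 2 + 9 + 5) / 5 = 27/5 = 5.4
  mean(V) = (4 + 7 + 1 + 2 + 2) / 5 = 16/5 = 3.2
  x̄ = (5.4, 3.2),  deviation x̄ - mu_0 = (5.4, 3.2) - (4, 8) = (1.4, -4.8).

Step 2 — sample covariance matrix, S[i,j] = (1/(n-1)) · Σ_k (x_{k,i} - mean_i) · (x_{k,j} - mean_j), divisor n-1 = 4:
  S[U,U] = ((3.6)·(3.6) + (-3.4)·(-3.4) + (-3.4)·(-3.4) + (3.6)·(3.6) + (-0.4)·(-0.4)) / 4 = 49.2/4 = 12.3
  S[U,V] = ((3.6)·(0.8) + (-3.4)·(3.8) + (-3.4)·(-2.2) + (3.6)·(-1.2) + (-0.4)·(-1.2)) / 4 = -6.4/4 = -1.6
  S[V,V] = ((0.8)·(0.8) + (3.8)·(3.8) + (-2.2)·(-2.2) + (-1.2)·(-1.2) + (-1.2)·(-1.2)) / 4 = 22.8/4 = 5.7
  S = [[12.3, -1.6],
 [-1.6, 5.7]].

Step 3 — invert S. det(S) = 12.3·5.7 - (-1.6)² = 67.55.
  S^{-1} = (1/det) · [[d, -b], [-b, a]] = [[0.0844, 0.0237],
 [0.0237, 0.1821]].

Step 4 — quadratic form (x̄ - mu_0)^T · S^{-1} · (x̄ - mu_0):
  S^{-1} · (x̄ - mu_0) = (0.0044, -0.8409),
  (x̄ - mu_0)^T · [...] = (1.4)·(0.0044) + (-4.8)·(-0.8409) = 4.0423.

Step 5 — scale by n: T² = 5 · 4.0423 = 20.2117.

T² ≈ 20.2117


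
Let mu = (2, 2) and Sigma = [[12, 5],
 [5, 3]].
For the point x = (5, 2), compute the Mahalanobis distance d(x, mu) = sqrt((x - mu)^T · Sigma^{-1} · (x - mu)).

Step 1 — centre the observation: (x - mu) = (3, 0).

Step 2 — invert Sigma. det(Sigma) = 12·3 - (5)² = 11.
  Sigma^{-1} = (1/det) · [[d, -b], [-b, a]] = [[0.2727, -0.4545],
 [-0.4545, 1.0909]].

Step 3 — form the quadratic (x - mu)^T · Sigma^{-1} · (x - mu):
  Sigma^{-1} · (x - mu) = (0.8182, -1.3636).
  (x - mu)^T · [Sigma^{-1} · (x - mu)] = (3)·(0.8182) + (0)·(-1.3636) = 2.4545.

Step 4 — take square root: d = √(2.4545) ≈ 1.5667.

d(x, mu) = √(2.4545) ≈ 1.5667


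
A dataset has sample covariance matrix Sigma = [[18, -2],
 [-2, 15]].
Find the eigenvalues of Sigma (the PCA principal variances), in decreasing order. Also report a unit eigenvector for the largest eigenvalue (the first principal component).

Step 1 — characteristic polynomial of 2×2 Sigma:
  det(Sigma - λI) = λ² - trace · λ + det = 0.
  trace = 18 + 15 = 33, det = 18·15 - (-2)² = 266.
Step 2 — discriminant:
  Δ = trace² - 4·det = 1089 - 1064 = 25.
Step 3 — eigenvalues:
  λ = (trace ± √Δ)/2 = (33 ± 5)/2,
  λ_1 = 19,  λ_2 = 14.

Step 4 — unit eigenvector for λ_1: solve (Sigma - λ_1 I)v = 0. First row:
  (18 - 19)·v_x + (-2)·v_y = 0, i.e. (-1)·v_x + (-2)·v_y = 0,
  so v ∝ (b, λ_1 - a) = (-2, 1); multiply by -1 so the first entry is positive: u = (2, -1).
  ||u|| = √((2)² + (-1)²) = √(5) ≈ 2.2361,
  v_1 = u/||u|| ≈ (0.8944, -0.4472) (||v_1|| = 1).

λ_1 = 19,  λ_2 = 14;  v_1 ≈ (0.8944, -0.4472)


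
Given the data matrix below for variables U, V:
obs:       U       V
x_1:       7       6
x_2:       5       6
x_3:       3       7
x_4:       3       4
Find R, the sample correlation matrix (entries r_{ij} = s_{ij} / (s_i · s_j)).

Step 1 — column means:
  mean(U) = (7 + 5 + 3 + 3) / 4 = 18/4 = 4.5
  mean(V) = (6 + 6 + 7 + 4) / 4 = 23/4 = 5.75

Step 2 — sample variances and covariances s[i,j] = (1/(n-1)) · Σ_k (x_{k,i} - mean_i) · (x_{k,j} - mean_j), with n-1 = 3:
  s[U,U] = ((2.5)·(2.5) + (0.5)·(0.5) + (-1.5)·(-1.5) + (-1.5)·(-1.5)) / 3 = 11/3 = 3.6667
  s[U,V] = ((2.5)·(0.25) + (0.5)·(0.25) + (-1.5)·(1.25) + (-1.5)·(-1.75)) / 3 = 1.5/3 = 0.5
  s[V,V] = ((0.25)·(0.25) + (0.25)·(0.25) + (1.25)·(1.25) + (-1.75)·(-1.75)) / 3 = 4.75/3 = 1.5833
  Sample standard deviations s_i = √(s[i,i]):
  s(U) = √(3.6667) = 1.9149
  s(V) = √(1.5833) = 1.2583

Step 3 — r_{ij} = s_{ij} / (s_i · s_j):
  r[U,U] = 1 (diagonal).
  r[U,V] = 0.5 / (1.9149 · 1.2583) = 0.5 / 2.4095 = 0.2075
  r[V,V] = 1 (diagonal).

R is symmetric with unit diagonal. Assembling:

R = [[1, 0.2075],
 [0.2075, 1]]


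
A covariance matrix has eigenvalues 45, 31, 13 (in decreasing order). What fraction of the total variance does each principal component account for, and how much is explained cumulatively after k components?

Step 1 — total variance = trace(Sigma) = Σ λ_i = 45 + 31 + 13 = 89.

Step 2 — fraction explained by component i = λ_i / Σ λ:
  PC1: 45/89 = 0.5056
  PC2: 31/89 = 0.3483
  PC3: 13/89 = 0.1461

Step 3 — cumulative fraction after k components = (λ_1 + ... + λ_k) / Σ λ:
  k = 1: 45/89 = 0.5056
  k = 2: (45 + 31)/89 = 76/89 = 0.8539
  k = 3: (45 + 31 + 13)/89 = 89/89 = 1

Summary (fraction, with percent):

explained: PC1 0.5056 (50.56%), PC2 0.3483 (34.83%), PC3 0.1461 (14.61%);  cumulative: 0.5056, 0.8539, 1


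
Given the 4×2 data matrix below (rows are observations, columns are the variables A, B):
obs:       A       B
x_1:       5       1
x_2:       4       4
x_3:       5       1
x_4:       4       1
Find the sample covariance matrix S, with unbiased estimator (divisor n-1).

Step 1 — column means:
  mean(A) = (5 + 4 + 5 + 4) / 4 = 18/4 = 4.5
  mean(B) = (1 + 4 + 1 + 1) / 4 = 7/4 = 1.75

Step 2 — sample covariance S[i,j] = (1/(n-1)) · Σ_k (x_{k,i} - mean_i) · (x_{k,j} - mean_j), with n-1 = 3.
  S[A,A] = ((0.5)·(0.5) + (-0.5)·(-0.5) + (0.5)·(0.5) + (-0.5)·(-0.5)) / 3 = 1/3 = 0.3333
  S[A,B] = ((0.5)·(-0.75) + (-0.5)·(2.25) + (0.5)·(-0.75) + (-0.5)·(-0.75)) / 3 = -1.5/3 = -0.5
  S[B,B] = ((-0.75)·(-0.75) + (2.25)·(2.25) + (-0.75)·(-0.75) + (-0.75)·(-0.75)) / 3 = 6.75/3 = 2.25

S is symmetric (S[j,i] = S[i,j]). Assembling:

S = [[0.3333, -0.5],
 [-0.5, 2.25]]


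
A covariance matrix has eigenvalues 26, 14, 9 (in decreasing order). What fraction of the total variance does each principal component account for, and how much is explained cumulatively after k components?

Step 1 — total variance = trace(Sigma) = Σ λ_i = 26 + 14 + 9 = 49.

Step 2 — fraction explained by component i = λ_i / Σ λ:
  PC1: 26/49 = 0.5306
  PC2: 14/49 = 0.2857
  PC3: 9/49 = 0.1837

Step 3 — cumulative fraction after k components = (λ_1 + ... + λ_k) / Σ λ:
  k = 1: 26/49 = 0.5306
  k = 2: (26 + 14)/49 = 40/49 = 0.8163
  k = 3: (26 + 14 + 9)/49 = 49/49 = 1

Summary (fraction, with percent):

explained: PC1 0.5306 (53.06%), PC2 0.2857 (28.57%), PC3 0.1837 (18.37%);  cumulative: 0.5306, 0.8163, 1


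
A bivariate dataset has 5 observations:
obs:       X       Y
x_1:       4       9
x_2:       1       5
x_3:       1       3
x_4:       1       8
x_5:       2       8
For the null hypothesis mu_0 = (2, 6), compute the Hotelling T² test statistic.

Step 1 — sample mean vector:
  mean(X) = (4 + 1 + 1 + 1 + 2) / 5 = 9/5 = 1.8
  mean(Y) = (9 + 5 + 3 + 8 + 8) / 5 = 33/5 = 6.6
  x̄ = (1.8, 6.6),  deviation x̄ - mu_0 = (1.8, 6.6) - (2, 6) = (-0.2, 0.6).

Step 2 — sample covariance matrix, S[i,j] = (1/(n-1)) · Σ_k (x_{k,i} - mean_i) · (x_{k,j} - mean_j), divisor n-1 = 4:
  S[X,X] = ((2.2)·(2.2) + (-0.8)·(-0.8) + (-0.8)·(-0.8) + (-0.8)·(-0.8) + (0.2)·(0.2)) / 4 = 6.8/4 = 1.7
  S[X,Y] = ((2.2)·(2.4) + (-0.8)·(-1.6) + (-0.8)·(-3.6) + (-0.8)·(1.4) + (0.2)·(1.4)) / 4 = 8.6/4 = 2.15
  S[Y,Y] = ((2.4)·(2.4) + (-1.6)·(-1.6) + (-3.6)·(-3.6) + (1.4)·(1.4) + (1.4)·(1.4)) / 4 = 25.2/4 = 6.3
  S = [[1.7, 2.15],
 [2.15, 6.3]].

Step 3 — invert S. det(S) = 1.7·6.3 - (2.15)² = 6.0875.
  S^{-1} = (1/det) · [[d, -b], [-b, a]] = [[1.0349, -0.3532],
 [-0.3532, 0.2793]].

Step 4 — quadratic form (x̄ - mu_0)^T · S^{-1} · (x̄ - mu_0):
  S^{-1} · (x̄ - mu_0) = (-0.4189, 0.2382),
  (x̄ - mu_0)^T · [...] = (-0.2)·(-0.4189) + (0.6)·(0.2382) = 0.2267.

Step 5 — scale by n: T² = 5 · 0.2267 = 1.1335.

T² ≈ 1.1335


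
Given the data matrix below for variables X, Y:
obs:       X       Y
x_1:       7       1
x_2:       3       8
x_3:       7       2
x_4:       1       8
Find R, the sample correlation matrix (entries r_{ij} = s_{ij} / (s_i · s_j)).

Step 1 — column means:
  mean(X) = (7 + 3 + 7 + 1) / 4 = 18/4 = 4.5
  mean(Y) = (1 + 8 + 2 + 8) / 4 = 19/4 = 4.75

Step 2 — sample variances and covariances s[i,j] = (1/(n-1)) · Σ_k (x_{k,i} - mean_i) · (x_{k,j} - mean_j), with n-1 = 3:
  s[X,X] = ((2.5)·(2.5) + (-1.5)·(-1.5) + (2.5)·(2.5) + (-3.5)·(-3.5)) / 3 = 27/3 = 9
  s[X,Y] = ((2.5)·(-3.75) + (-1.5)·(3.25) + (2.5)·(-2.75) + (-3.5)·(3.25)) / 3 = -32.5/3 = -10.8333
  s[Y,Y] = ((-3.75)·(-3.75) + (3.25)·(3.25) + (-2.75)·(-2.75) + (3.25)·(3.25)) / 3 = 42.75/3 = 14.25
  Sample standard deviations s_i = √(s[i,i]):
  s(X) = √(9) = 3
  s(Y) = √(14.25) = 3.7749

Step 3 — r_{ij} = s_{ij} / (s_i · s_j):
  r[X,X] = 1 (diagonal).
  r[X,Y] = -10.8333 / (3 · 3.7749) = -10.8333 / 11.3248 = -0.9566
  r[Y,Y] = 1 (diagonal).

R is symmetric with unit diagonal. Assembling:

R = [[1, -0.9566],
 [-0.9566, 1]]


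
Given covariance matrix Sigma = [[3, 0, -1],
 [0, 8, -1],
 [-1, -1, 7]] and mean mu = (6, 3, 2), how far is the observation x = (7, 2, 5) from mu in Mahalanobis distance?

Step 1 — centre the observation: (x - mu) = (1, -1, 3).

Step 2 — invert Sigma (cofactor / det for 3×3, or solve directly):
  Sigma^{-1} = [[0.3503, 0.0064, 0.051],
 [0.0064, 0.1274, 0.0191],
 [0.051, 0.0191, 0.1529]].

Step 3 — form the quadratic (x - mu)^T · Sigma^{-1} · (x - mu):
  Sigma^{-1} · (x - mu) = (0.4968, -0.0637, 0.4904).
  (x - mu)^T · [Sigma^{-1} · (x - mu)] = (1)·(0.4968) + (-1)·(-0.0637) + (3)·(0.4904) = 2.0318.

Step 4 — take square root: d = √(2.0318) ≈ 1.4254.

d(x, mu) = √(2.0318) ≈ 1.4254


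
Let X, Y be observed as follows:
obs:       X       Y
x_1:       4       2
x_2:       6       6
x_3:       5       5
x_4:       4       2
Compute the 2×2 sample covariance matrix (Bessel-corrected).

Step 1 — column means:
  mean(X) = (4 + 6 + 5 + 4) / 4 = 19/4 = 4.75
  mean(Y) = (2 + 6 + 5 + 2) / 4 = 15/4 = 3.75

Step 2 — sample covariance S[i,j] = (1/(n-1)) · Σ_k (x_{k,i} - mean_i) · (x_{k,j} - mean_j), with n-1 = 3.
  S[X,X] = ((-0.75)·(-0.75) + (1.25)·(1.25) + (0.25)·(0.25) + (-0.75)·(-0.75)) / 3 = 2.75/3 = 0.9167
  S[X,Y] = ((-0.75)·(-1.75) + (1.25)·(2.25) + (0.25)·(1.25) + (-0.75)·(-1.75)) / 3 = 5.75/3 = 1.9167
  S[Y,Y] = ((-1.75)·(-1.75) + (2.25)·(2.25) + (1.25)·(1.25) + (-1.75)·(-1.75)) / 3 = 12.75/3 = 4.25

S is symmetric (S[j,i] = S[i,j]). Assembling:

S = [[0.9167, 1.9167],
 [1.9167, 4.25]]


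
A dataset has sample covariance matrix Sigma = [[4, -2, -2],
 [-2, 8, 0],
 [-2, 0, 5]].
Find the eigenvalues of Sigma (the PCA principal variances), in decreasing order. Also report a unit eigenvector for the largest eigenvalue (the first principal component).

Step 1 — characteristic polynomial p(λ) = det(λI - Sigma) = λ³ - tr·λ² + c_1·λ - det, where tr = trace, c_1 = sum of the principal 2×2 minors, det = det(Sigma):
  tr = 4 + 8 + 5 = 17,
  c_1 = (4·8 - (-2)²) + (4·5 - (-2)²) + (8·5 - (0)²) = 28 + 16 + 40 = 84,
  det = 4·(8·5 - (0)²) - (-2)·((-2)·5 - (0)·(-2)) + (-2)·((-2)·(0) - 8·(-2)) = 4·(40) - (-2)·(-10) + (-2)·(16) = 108.
  So p(λ) = λ³ - 17λ² + 84λ - 108.
Step 2 — look for an integer root (rational root theorem: any rational root is an integer divisor of 108). Testing λ = 2:
  p(2) = 8 - 68 + 168 - 108 = 0  ✓
  Dividing out (λ - 2): p(λ) = (λ - 2)(λ² - 15λ + 54).
Step 3 — remaining eigenvalues from the quadratic λ² - 15λ + 54 = 0:
  Δ = 15² - 4·54 = 225 - 216 = 9,  λ = (15 ± √9)/2 = (15 ± 3)/2 = 9 or 6.
  Sorted: λ_1 = 9,  λ_2 = 6,  λ_3 = 2  (check: sum = 17 = tr ✓).

Step 4 — unit eigenvector for λ_1 = 9: v spans the null space of (Sigma - λ_1 I), whose rows are
  r_1 = (-5, -2, -2),  r_2 = (-2, -1, 0),  r_3 = (-2, 0, -4).
  v is orthogonal to every row, so take v ∝ r_1 × r_2 = ((-2)·(0) - (-2)·(-1), (-2)·(-2) - (-5)·(0), (-5)·(-1) - (-2)·(-2)) = (-2, 4, 1).
  Rescale (multiply by -1 so the first nonzero entry is positive): u = (2, -4, -1).
  ||u|| = √((2)² + (-4)² + (-1)²) = √(21) ≈ 4.5826,  v_1 = u/||u|| ≈ (0.4364, -0.8729, -0.2182) (||v_1|| = 1).

λ_1 = 9,  λ_2 = 6,  λ_3 = 2;  v_1 ≈ (0.4364, -0.8729, -0.2182)


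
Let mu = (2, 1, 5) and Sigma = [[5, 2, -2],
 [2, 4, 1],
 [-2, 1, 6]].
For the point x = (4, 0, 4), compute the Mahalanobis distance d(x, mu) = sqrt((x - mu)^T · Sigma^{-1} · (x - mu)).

Step 1 — centre the observation: (x - mu) = (2, -1, -1).

Step 2 — invert Sigma (cofactor / det for 3×3, or solve directly):
  Sigma^{-1} = [[0.3433, -0.209, 0.1493],
 [-0.209, 0.3881, -0.1343],
 [0.1493, -0.1343, 0.2388]].

Step 3 — form the quadratic (x - mu)^T · Sigma^{-1} · (x - mu):
  Sigma^{-1} · (x - mu) = (0.7463, -0.6716, 0.194).
  (x - mu)^T · [Sigma^{-1} · (x - mu)] = (2)·(0.7463) + (-1)·(-0.6716) + (-1)·(0.194) = 1.9701.

Step 4 — take square root: d = √(1.9701) ≈ 1.4036.

d(x, mu) = √(1.9701) ≈ 1.4036


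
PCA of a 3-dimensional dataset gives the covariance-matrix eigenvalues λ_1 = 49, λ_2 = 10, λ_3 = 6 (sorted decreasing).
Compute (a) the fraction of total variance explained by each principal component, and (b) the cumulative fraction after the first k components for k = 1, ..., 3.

Step 1 — total variance = trace(Sigma) = Σ λ_i = 49 + 10 + 6 = 65.

Step 2 — fraction explained by component i = λ_i / Σ λ:
  PC1: 49/65 = 0.7538
  PC2: 10/65 = 0.1538
  PC3: 6/65 = 0.0923

Step 3 — cumulative fraction after k components = (λ_1 + ... + λ_k) / Σ λ:
  k = 1: 49/65 = 0.7538
  k = 2: (49 + 10)/65 = 59/65 = 0.9077
  k = 3: (49 + 10 + 6)/65 = 65/65 = 1

Summary (fraction, with percent):

explained: PC1 0.7538 (75.38%), PC2 0.1538 (15.38%), PC3 0.0923 (9.23%);  cumulative: 0.7538, 0.9077, 1


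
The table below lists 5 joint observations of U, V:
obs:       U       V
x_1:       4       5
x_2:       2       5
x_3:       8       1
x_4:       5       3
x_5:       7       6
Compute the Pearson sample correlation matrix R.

Step 1 — column means:
  mean(U) = (4 + 2 + 8 + 5 + 7) / 5 = 26/5 = 5.2
  mean(V) = (5 + 5 + 1 + 3 + 6) / 5 = 20/5 = 4

Step 2 — sample variances and covariances s[i,j] = (1/(n-1)) · Σ_k (x_{k,i} - mean_i) · (x_{k,j} - mean_j), with n-1 = 4:
  s[U,U] = ((-1.2)·(-1.2) + (-3.2)·(-3.2) + (2.8)·(2.8) + (-0.2)·(-0.2) + (1.8)·(1.8)) / 4 = 22.8/4 = 5.7
  s[U,V] = ((-1.2)·(1) + (-3.2)·(1) + (2.8)·(-3) + (-0.2)·(-1) + (1.8)·(2)) / 4 = -9/4 = -2.25
  s[V,V] = ((1)·(1) + (1)·(1) + (-3)·(-3) + (-1)·(-1) + (2)·(2)) / 4 = 16/4 = 4
  Sample standard deviations s_i = √(s[i,i]):
  s(U) = √(5.7) = 2.3875
  s(V) = √(4) = 2

Step 3 — r_{ij} = s_{ij} / (s_i · s_j):
  r[U,U] = 1 (diagonal).
  r[U,V] = -2.25 / (2.3875 · 2) = -2.25 / 4.7749 = -0.4712
  r[V,V] = 1 (diagonal).

R is symmetric with unit diagonal. Assembling:

R = [[1, -0.4712],
 [-0.4712, 1]]


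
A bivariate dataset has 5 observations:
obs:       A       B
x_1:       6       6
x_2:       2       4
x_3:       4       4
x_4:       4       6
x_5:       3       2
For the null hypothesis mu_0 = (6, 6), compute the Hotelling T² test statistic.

Step 1 — sample mean vector:
  mean(A) = (6 + 2 + 4 + 4 + 3) / 5 = 19/5 = 3.8
  mean(B) = (6 + 4 + 4 + 6 + 2) / 5 = 22/5 = 4.4
  x̄ = (3.8, 4.4),  deviation x̄ - mu_0 = (3.8, 4.4) - (6, 6) = (-2.2, -1.6).

Step 2 — sample covariance matrix, S[i,j] = (1/(n-1)) · Σ_k (x_{k,i} - mean_i) · (x_{k,j} - mean_j), divisor n-1 = 4:
  S[A,A] = ((2.2)·(2.2) + (-1.8)·(-1.8) + (0.2)·(0.2) + (0.2)·(0.2) + (-0.8)·(-0.8)) / 4 = 8.8/4 = 2.2
  S[A,B] = ((2.2)·(1.6) + (-1.8)·(-0.4) + (0.2)·(-0.4) + (0.2)·(1.6) + (-0.8)·(-2.4)) / 4 = 6.4/4 = 1.6
  S[B,B] = ((1.6)·(1.6) + (-0.4)·(-0.4) + (-0.4)·(-0.4) + (1.6)·(1.6) + (-2.4)·(-2.4)) / 4 = 11.2/4 = 2.8
  S = [[2.2, 1.6],
 [1.6, 2.8]].

Step 3 — invert S. det(S) = 2.2·2.8 - (1.6)² = 3.6.
  S^{-1} = (1/det) · [[d, -b], [-b, a]] = [[0.7778, -0.4444],
 [-0.4444, 0.6111]].

Step 4 — quadratic form (x̄ - mu_0)^T · S^{-1} · (x̄ - mu_0):
  S^{-1} · (x̄ - mu_0) = (-1, 0),
  (x̄ - mu_0)^T · [...] = (-2.2)·(-1) + (-1.6)·(0) = 2.2.

Step 5 — scale by n: T² = 5 · 2.2 = 11.

T² ≈ 11


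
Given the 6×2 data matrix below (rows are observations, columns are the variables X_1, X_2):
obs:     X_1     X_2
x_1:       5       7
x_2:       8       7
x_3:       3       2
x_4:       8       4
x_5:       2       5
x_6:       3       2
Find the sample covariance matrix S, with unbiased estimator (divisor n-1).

Step 1 — column means:
  mean(X_1) = (5 + 8 + 3 + 8 + 2 + 3) / 6 = 29/6 = 4.8333
  mean(X_2) = (7 + 7 + 2 + 4 + 5 + 2) / 6 = 27/6 = 4.5

Step 2 — sample covariance S[i,j] = (1/(n-1)) · Σ_k (x_{k,i} - mean_i) · (x_{k,j} - mean_j), with n-1 = 5.
  S[X_1,X_1] = ((0.1667)·(0.1667) + (3.1667)·(3.1667) + (-1.8333)·(-1.8333) + (3.1667)·(3.1667) + (-2.8333)·(-2.8333) + (-1.8333)·(-1.8333)) / 5 = 34.8333/5 = 6.9667
  S[X_1,X_2] = ((0.1667)·(2.5) + (3.1667)·(2.5) + (-1.8333)·(-2.5) + (3.1667)·(-0.5) + (-2.8333)·(0.5) + (-1.8333)·(-2.5)) / 5 = 14.5/5 = 2.9
  S[X_2,X_2] = ((2.5)·(2.5) + (2.5)·(2.5) + (-2.5)·(-2.5) + (-0.5)·(-0.5) + (0.5)·(0.5) + (-2.5)·(-2.5)) / 5 = 25.5/5 = 5.1

S is symmetric (S[j,i] = S[i,j]). Assembling:

S = [[6.9667, 2.9],
 [2.9, 5.1]]


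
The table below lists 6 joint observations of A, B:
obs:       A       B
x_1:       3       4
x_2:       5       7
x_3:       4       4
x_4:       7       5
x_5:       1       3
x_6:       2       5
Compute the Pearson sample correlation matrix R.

Step 1 — column means:
  mean(A) = (3 + 5 + 4 + 7 + 1 + 2) / 6 = 22/6 = 3.6667
  mean(B) = (4 + 7 + 4 + 5 + 3 + 5) / 6 = 28/6 = 4.6667

Step 2 — sample variances and covariances s[i,j] = (1/(n-1)) · Σ_k (x_{k,i} - mean_i) · (x_{k,j} - mean_j), with n-1 = 5:
  s[A,A] = ((-0.6667)·(-0.6667) + (1.3333)·(1.3333) + (0.3333)·(0.3333) + (3.3333)·(3.3333) + (-2.6667)·(-2.6667) + (-1.6667)·(-1.6667)) / 5 = 23.3333/5 = 4.6667
  s[A,B] = ((-0.6667)·(-0.6667) + (1.3333)·(2.3333) + (0.3333)·(-0.6667) + (3.3333)·(0.3333) + (-2.6667)·(-1.6667) + (-1.6667)·(0.3333)) / 5 = 8.3333/5 = 1.6667
  s[B,B] = ((-0.6667)·(-0.6667) + (2.3333)·(2.3333) + (-0.6667)·(-0.6667) + (0.3333)·(0.3333) + (-1.6667)·(-1.6667) + (0.3333)·(0.3333)) / 5 = 9.3333/5 = 1.8667
  Sample standard deviations s_i = √(s[i,i]):
  s(A) = √(4.6667) = 2.1602
  s(B) = √(1.8667) = 1.3663

Step 3 — r_{ij} = s_{ij} / (s_i · s_j):
  r[A,A] = 1 (diagonal).
  r[A,B] = 1.6667 / (2.1602 · 1.3663) = 1.6667 / 2.9515 = 0.5647
  r[B,B] = 1 (diagonal).

R is symmetric with unit diagonal. Assembling:

R = [[1, 0.5647],
 [0.5647, 1]]


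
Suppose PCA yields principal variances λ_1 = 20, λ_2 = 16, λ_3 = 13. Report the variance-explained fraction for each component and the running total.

Step 1 — total variance = trace(Sigma) = Σ λ_i = 20 + 16 + 13 = 49.

Step 2 — fraction explained by component i = λ_i / Σ λ:
  PC1: 20/49 = 0.4082
  PC2: 16/49 = 0.3265
  PC3: 13/49 = 0.2653

Step 3 — cumulative fraction after k components = (λ_1 + ... + λ_k) / Σ λ:
  k = 1: 20/49 = 0.4082
  k = 2: (20 + 16)/49 = 36/49 = 0.7347
  k = 3: (20 + 16 + 13)/49 = 49/49 = 1

Summary (fraction, with percent):

explained: PC1 0.4082 (40.82%), PC2 0.3265 (32.65%), PC3 0.2653 (26.53%);  cumulative: 0.4082, 0.7347, 1


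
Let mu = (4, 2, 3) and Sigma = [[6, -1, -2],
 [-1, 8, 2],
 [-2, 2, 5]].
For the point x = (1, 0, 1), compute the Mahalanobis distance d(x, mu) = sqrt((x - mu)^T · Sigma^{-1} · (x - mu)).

Step 1 — centre the observation: (x - mu) = (-3, -2, -2).

Step 2 — invert Sigma (cofactor / det for 3×3, or solve directly):
  Sigma^{-1} = [[0.1925, 0.0053, 0.0749],
 [0.0053, 0.139, -0.0535],
 [0.0749, -0.0535, 0.2513]].

Step 3 — form the quadratic (x - mu)^T · Sigma^{-1} · (x - mu):
  Sigma^{-1} · (x - mu) = (-0.738, -0.1872, -0.6203).
  (x - mu)^T · [Sigma^{-1} · (x - mu)] = (-3)·(-0.738) + (-2)·(-0.1872) + (-2)·(-0.6203) = 3.8289.

Step 4 — take square root: d = √(3.8289) ≈ 1.9568.

d(x, mu) = √(3.8289) ≈ 1.9568


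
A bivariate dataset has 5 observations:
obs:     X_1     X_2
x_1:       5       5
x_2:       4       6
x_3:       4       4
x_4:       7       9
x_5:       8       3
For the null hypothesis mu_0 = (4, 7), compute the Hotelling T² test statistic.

Step 1 — sample mean vector:
  mean(X_1) = (5 + 4 + 4 + 7 + 8) / 5 = 28/5 = 5.6
  mean(X_2) = (5 + 6 + 4 + 9 + 3) / 5 = 27/5 = 5.4
  x̄ = (5.6, 5.4),  deviation x̄ - mu_0 = (5.6, 5.4) - (4, 7) = (1.6, -1.6).

Step 2 — sample covariance matrix, S[i,j] = (1/(n-1)) · Σ_k (x_{k,i} - mean_i) · (x_{k,j} - mean_j), divisor n-1 = 4:
  S[X_1,X_1] = ((-0.6)·(-0.6) + (-1.6)·(-1.6) + (-1.6)·(-1.6) + (1.4)·(1.4) + (2.4)·(2.4)) / 4 = 13.2/4 = 3.3
  S[X_1,X_2] = ((-0.6)·(-0.4) + (-1.6)·(0.6) + (-1.6)·(-1.4) + (1.4)·(3.6) + (2.4)·(-2.4)) / 4 = 0.8/4 = 0.2
  S[X_2,X_2] = ((-0.4)·(-0.4) + (0.6)·(0.6) + (-1.4)·(-1.4) + (3.6)·(3.6) + (-2.4)·(-2.4)) / 4 = 21.2/4 = 5.3
  S = [[3.3, 0.2],
 [0.2, 5.3]].

Step 3 — invert S. det(S) = 3.3·5.3 - (0.2)² = 17.45.
  S^{-1} = (1/det) · [[d, -b], [-b, a]] = [[0.3037, -0.0115],
 [-0.0115, 0.1891]].

Step 4 — quadratic form (x̄ - mu_0)^T · S^{-1} · (x̄ - mu_0):
  S^{-1} · (x̄ - mu_0) = (0.5043, -0.3209),
  (x̄ - mu_0)^T · [...] = (1.6)·(0.5043) + (-1.6)·(-0.3209) = 1.3203.

Step 5 — scale by n: T² = 5 · 1.3203 = 6.6017.

T² ≈ 6.6017


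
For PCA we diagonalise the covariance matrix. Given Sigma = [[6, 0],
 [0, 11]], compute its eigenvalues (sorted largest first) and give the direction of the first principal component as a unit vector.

Step 1 — characteristic polynomial of 2×2 Sigma:
  det(Sigma - λI) = λ² - trace · λ + det = 0.
  trace = 6 + 11 = 17, det = 6·11 - (0)² = 66.
Step 2 — discriminant:
  Δ = trace² - 4·det = 289 - 264 = 25.
Step 3 — eigenvalues:
  λ = (trace ± √Δ)/2 = (17 ± 5)/2,
  λ_1 = 11,  λ_2 = 6.

Step 4 — unit eigenvector for λ_1: Sigma is diagonal, so its eigenvectors are the coordinate axes. λ_1 = 11 is the diagonal entry on the second coordinate axis, hence
  v_1 = (0, 1) (||v_1|| = 1).

λ_1 = 11,  λ_2 = 6;  v_1 ≈ (0, 1)


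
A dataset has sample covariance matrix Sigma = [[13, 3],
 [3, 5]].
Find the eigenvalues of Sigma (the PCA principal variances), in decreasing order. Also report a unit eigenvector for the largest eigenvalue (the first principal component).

Step 1 — characteristic polynomial of 2×2 Sigma:
  det(Sigma - λI) = λ² - trace · λ + det = 0.
  trace = 13 + 5 = 18, det = 13·5 - (3)² = 56.
Step 2 — discriminant:
  Δ = trace² - 4·det = 324 - 224 = 100.
Step 3 — eigenvalues:
  λ = (trace ± √Δ)/2 = (18 ± 10)/2,
  λ_1 = 14,  λ_2 = 4.

Step 4 — unit eigenvector for λ_1: solve (Sigma - λ_1 I)v = 0. First row:
  (13 - 14)·v_x + (3)·v_y = 0, i.e. (-1)·v_x + (3)·v_y = 0,
  so v ∝ (b, λ_1 - a) = (3, 1) = u.
  ||u|| = √((3)² + (1)²) = √(10) ≈ 3.1623,
  v_1 = u/||u|| ≈ (0.9487, 0.3162) (||v_1|| = 1).

λ_1 = 14,  λ_2 = 4;  v_1 ≈ (0.9487, 0.3162)


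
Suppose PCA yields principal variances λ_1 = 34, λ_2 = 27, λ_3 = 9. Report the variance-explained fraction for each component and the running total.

Step 1 — total variance = trace(Sigma) = Σ λ_i = 34 + 27 + 9 = 70.

Step 2 — fraction explained by component i = λ_i / Σ λ:
  PC1: 34/70 = 0.4857
  PC2: 27/70 = 0.3857
  PC3: 9/70 = 0.1286

Step 3 — cumulative fraction after k components = (λ_1 + ... + λ_k) / Σ λ:
  k = 1: 34/70 = 0.4857
  k = 2: (34 + 27)/70 = 61/70 = 0.8714
  k = 3: (34 + 27 + 9)/70 = 70/70 = 1

Summary (fraction, with percent):

explained: PC1 0.4857 (48.57%), PC2 0.3857 (38.57%), PC3 0.1286 (12.86%);  cumulative: 0.4857, 0.8714, 1


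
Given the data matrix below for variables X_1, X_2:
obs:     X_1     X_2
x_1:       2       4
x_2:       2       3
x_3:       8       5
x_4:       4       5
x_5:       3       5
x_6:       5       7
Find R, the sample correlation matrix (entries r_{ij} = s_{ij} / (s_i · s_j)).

Step 1 — column means:
  mean(X_1) = (2 + 2 + 8 + 4 + 3 + 5) / 6 = 24/6 = 4
  mean(X_2) = (4 + 3 + 5 + 5 + 5 + 7) / 6 = 29/6 = 4.8333

Step 2 — sample variances and covariances s[i,j] = (1/(n-1)) · Σ_k (x_{k,i} - mean_i) · (x_{k,j} - mean_j), with n-1 = 5:
  s[X_1,X_1] = ((-2)·(-2) + (-2)·(-2) + (4)·(4) + (0)·(0) + (-1)·(-1) + (1)·(1)) / 5 = 26/5 = 5.2
  s[X_1,X_2] = ((-2)·(-0.8333) + (-2)·(-1.8333) + (4)·(0.1667) + (0)·(0.1667) + (-1)·(0.1667) + (1)·(2.1667)) / 5 = 8/5 = 1.6
  s[X_2,X_2] = ((-0.8333)·(-0.8333) + (-1.8333)·(-1.8333) + (0.1667)·(0.1667) + (0.1667)·(0.1667) + (0.1667)·(0.1667) + (2.1667)·(2.1667)) / 5 = 8.8333/5 = 1.7667
  Sample standard deviations s_i = √(s[i,i]):
  s(X_1) = √(5.2) = 2.2804
  s(X_2) = √(1.7667) = 1.3292

Step 3 — r_{ij} = s_{ij} / (s_i · s_j):
  r[X_1,X_1] = 1 (diagonal).
  r[X_1,X_2] = 1.6 / (2.2804 · 1.3292) = 1.6 / 3.031 = 0.5279
  r[X_2,X_2] = 1 (diagonal).

R is symmetric with unit diagonal. Assembling:

R = [[1, 0.5279],
 [0.5279, 1]]


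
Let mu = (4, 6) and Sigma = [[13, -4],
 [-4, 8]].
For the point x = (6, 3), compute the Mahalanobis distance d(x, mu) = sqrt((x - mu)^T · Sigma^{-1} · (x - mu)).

Step 1 — centre the observation: (x - mu) = (2, -3).

Step 2 — invert Sigma. det(Sigma) = 13·8 - (-4)² = 88.
  Sigma^{-1} = (1/det) · [[d, -b], [-b, a]] = [[0.0909, 0.0455],
 [0.0455, 0.1477]].

Step 3 — form the quadratic (x - mu)^T · Sigma^{-1} · (x - mu):
  Sigma^{-1} · (x - mu) = (0.0455, -0.3523).
  (x - mu)^T · [Sigma^{-1} · (x - mu)] = (2)·(0.0455) + (-3)·(-0.3523) = 1.1477.

Step 4 — take square root: d = √(1.1477) ≈ 1.0713.

d(x, mu) = √(1.1477) ≈ 1.0713


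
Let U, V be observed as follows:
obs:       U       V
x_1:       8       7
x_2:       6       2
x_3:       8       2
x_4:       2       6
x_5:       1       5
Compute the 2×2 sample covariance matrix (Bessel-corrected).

Step 1 — column means:
  mean(U) = (8 + 6 + 8 + 2 + 1) / 5 = 25/5 = 5
  mean(V) = (7 + 2 + 2 + 6 + 5) / 5 = 22/5 = 4.4

Step 2 — sample covariance S[i,j] = (1/(n-1)) · Σ_k (x_{k,i} - mean_i) · (x_{k,j} - mean_j), with n-1 = 4.
  S[U,U] = ((3)·(3) + (1)·(1) + (3)·(3) + (-3)·(-3) + (-4)·(-4)) / 4 = 44/4 = 11
  S[U,V] = ((3)·(2.6) + (1)·(-2.4) + (3)·(-2.4) + (-3)·(1.6) + (-4)·(0.6)) / 4 = -9/4 = -2.25
  S[V,V] = ((2.6)·(2.6) + (-2.4)·(-2.4) + (-2.4)·(-2.4) + (1.6)·(1.6) + (0.6)·(0.6)) / 4 = 21.2/4 = 5.3

S is symmetric (S[j,i] = S[i,j]). Assembling:

S = [[11, -2.25],
 [-2.25, 5.3]]


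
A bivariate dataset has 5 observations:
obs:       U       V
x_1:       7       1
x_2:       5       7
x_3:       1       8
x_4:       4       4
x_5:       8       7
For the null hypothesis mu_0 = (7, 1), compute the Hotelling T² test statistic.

Step 1 — sample mean vector:
  mean(U) = (7 + 5 + 1 + 4 + 8) / 5 = 25/5 = 5
  mean(V) = (1 + 7 + 8 + 4 + 7) / 5 = 27/5 = 5.4
  x̄ = (5, 5.4),  deviation x̄ - mu_0 = (5, 5.4) - (7, 1) = (-2, 4.4).

Step 2 — sample covariance matrix, S[i,j] = (1/(n-1)) · Σ_k (x_{k,i} - mean_i) · (x_{k,j} - mean_j), divisor n-1 = 4:
  S[U,U] = ((2)·(2) + (0)·(0) + (-4)·(-4) + (-1)·(-1) + (3)·(3)) / 4 = 30/4 = 7.5
  S[U,V] = ((2)·(-4.4) + (0)·(1.6) + (-4)·(2.6) + (-1)·(-1.4) + (3)·(1.6)) / 4 = -13/4 = -3.25
  S[V,V] = ((-4.4)·(-4.4) + (1.6)·(1.6) + (2.6)·(2.6) + (-1.4)·(-1.4) + (1.6)·(1.6)) / 4 = 33.2/4 = 8.3
  S = [[7.5, -3.25],
 [-3.25, 8.3]].

Step 3 — invert S. det(S) = 7.5·8.3 - (-3.25)² = 51.6875.
  S^{-1} = (1/det) · [[d, -b], [-b, a]] = [[0.1606, 0.0629],
 [0.0629, 0.1451]].

Step 4 — quadratic form (x̄ - mu_0)^T · S^{-1} · (x̄ - mu_0):
  S^{-1} · (x̄ - mu_0) = (-0.0445, 0.5127),
  (x̄ - mu_0)^T · [...] = (-2)·(-0.0445) + (4.4)·(0.5127) = 2.3449.

Step 5 — scale by n: T² = 5 · 2.3449 = 11.7243.

T² ≈ 11.7243


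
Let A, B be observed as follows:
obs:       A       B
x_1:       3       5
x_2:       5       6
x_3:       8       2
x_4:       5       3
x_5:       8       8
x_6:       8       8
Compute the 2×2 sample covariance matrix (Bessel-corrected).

Step 1 — column means:
  mean(A) = (3 + 5 + 8 + 5 + 8 + 8) / 6 = 37/6 = 6.1667
  mean(B) = (5 + 6 + 2 + 3 + 8 + 8) / 6 = 32/6 = 5.3333

Step 2 — sample covariance S[i,j] = (1/(n-1)) · Σ_k (x_{k,i} - mean_i) · (x_{k,j} - mean_j), with n-1 = 5.
  S[A,A] = ((-3.1667)·(-3.1667) + (-1.1667)·(-1.1667) + (1.8333)·(1.8333) + (-1.1667)·(-1.1667) + (1.8333)·(1.8333) + (1.8333)·(1.8333)) / 5 = 22.8333/5 = 4.5667
  S[A,B] = ((-3.1667)·(-0.3333) + (-1.1667)·(0.6667) + (1.8333)·(-3.3333) + (-1.1667)·(-2.3333) + (1.8333)·(2.6667) + (1.8333)·(2.6667)) / 5 = 6.6667/5 = 1.3333
  S[B,B] = ((-0.3333)·(-0.3333) + (0.6667)·(0.6667) + (-3.3333)·(-3.3333) + (-2.3333)·(-2.3333) + (2.6667)·(2.6667) + (2.6667)·(2.6667)) / 5 = 31.3333/5 = 6.2667

S is symmetric (S[j,i] = S[i,j]). Assembling:

S = [[4.5667, 1.3333],
 [1.3333, 6.2667]]


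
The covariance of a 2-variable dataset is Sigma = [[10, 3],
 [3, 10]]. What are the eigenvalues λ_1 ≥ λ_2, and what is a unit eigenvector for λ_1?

Step 1 — characteristic polynomial of 2×2 Sigma:
  det(Sigma - λI) = λ² - trace · λ + det = 0.
  trace = 10 + 10 = 20, det = 10·10 - (3)² = 91.
Step 2 — discriminant:
  Δ = trace² - 4·det = 400 - 364 = 36.
Step 3 — eigenvalues:
  λ = (trace ± √Δ)/2 = (20 ± 6)/2,
  λ_1 = 13,  λ_2 = 7.

Step 4 — unit eigenvector for λ_1: solve (Sigma - λ_1 I)v = 0. First row:
  (10 - 13)·v_x + (3)·v_y = 0, i.e. (-3)·v_x + (3)·v_y = 0,
  so v ∝ (b, λ_1 - a) = (3, 3) = u.
  ||u|| = √((3)² + (3)²) = √(18) ≈ 4.2426,
  v_1 = u/||u|| ≈ (0.7071, 0.7071) (||v_1|| = 1).

λ_1 = 13,  λ_2 = 7;  v_1 ≈ (0.7071, 0.7071)


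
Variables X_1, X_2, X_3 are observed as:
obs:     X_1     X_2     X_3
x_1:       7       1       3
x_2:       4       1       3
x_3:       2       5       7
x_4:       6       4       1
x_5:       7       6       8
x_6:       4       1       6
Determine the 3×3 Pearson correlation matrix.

Step 1 — column means:
  mean(X_1) = (7 + 4 + 2 + 6 + 7 + 4) / 6 = 30/6 = 5
  mean(X_2) = (1 + 1 + 5 + 4 + 6 + 1) / 6 = 18/6 = 3
  mean(X_3) = (3 + 3 + 7 + 1 + 8 + 6) / 6 = 28/6 = 4.6667

Step 2 — sample variances and covariances s[i,j] = (1/(n-1)) · Σ_k (x_{k,i} - mean_i) · (x_{k,j} - mean_j), with n-1 = 5:
  s[X_1,X_1] = ((2)·(2) + (-1)·(-1) + (-3)·(-3) + (1)·(1) + (2)·(2) + (-1)·(-1)) / 5 = 20/5 = 4
  s[X_1,X_2] = ((2)·(-2) + (-1)·(-2) + (-3)·(2) + (1)·(1) + (2)·(3) + (-1)·(-2)) / 5 = 1/5 = 0.2
  s[X_1,X_3] = ((2)·(-1.6667) + (-1)·(-1.6667) + (-3)·(2.3333) + (1)·(-3.6667) + (2)·(3.3333) + (-1)·(1.3333)) / 5 = -7/5 = -1.4
  s[X_2,X_2] = ((-2)·(-2) + (-2)·(-2) + (2)·(2) + (1)·(1) + (3)·(3) + (-2)·(-2)) / 5 = 26/5 = 5.2
  s[X_2,X_3] = ((-2)·(-1.6667) + (-2)·(-1.6667) + (2)·(2.3333) + (1)·(-3.6667) + (3)·(3.3333) + (-2)·(1.3333)) / 5 = 15/5 = 3
  s[X_3,X_3] = ((-1.6667)·(-1.6667) + (-1.6667)·(-1.6667) + (2.3333)·(2.3333) + (-3.6667)·(-3.6667) + (3.3333)·(3.3333) + (1.3333)·(1.3333)) / 5 = 37.3333/5 = 7.4667
  Sample standard deviations s_i = √(s[i,i]):
  s(X_1) = √(4) = 2
  s(X_2) = √(5.2) = 2.2804
  s(X_3) = √(7.4667) = 2.7325

Step 3 — r_{ij} = s_{ij} / (s_i · s_j):
  r[X_1,X_1] = 1 (diagonal).
  r[X_1,X_2] = 0.2 / (2 · 2.2804) = 0.2 / 4.5607 = 0.0439
  r[X_1,X_3] = -1.4 / (2 · 2.7325) = -1.4 / 5.465 = -0.2562
  r[X_2,X_2] = 1 (diagonal).
  r[X_2,X_3] = 3 / (2.2804 · 2.7325) = 3 / 6.2311 = 0.4815
  r[X_3,X_3] = 1 (diagonal).

R is symmetric with unit diagonal. Assembling:

R = [[1, 0.0439, -0.2562],
 [0.0439, 1, 0.4815],
 [-0.2562, 0.4815, 1]]


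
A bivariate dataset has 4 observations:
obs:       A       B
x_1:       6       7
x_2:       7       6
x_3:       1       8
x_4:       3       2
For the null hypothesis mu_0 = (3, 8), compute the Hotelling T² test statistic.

Step 1 — sample mean vector:
  mean(A) = (6 + 7 + 1 + 3) / 4 = 17/4 = 4.25
  mean(B) = (7 + 6 + 8 + 2) / 4 = 23/4 = 5.75
  x̄ = (4.25, 5.75),  deviation x̄ - mu_0 = (4.25, 5.75) - (3, 8) = (1.25, -2.25).

Step 2 — sample covariance matrix, S[i,j] = (1/(n-1)) · Σ_k (x_{k,i} - mean_i) · (x_{k,j} - mean_j), divisor n-1 = 3:
  S[A,A] = ((1.75)·(1.75) + (2.75)·(2.75) + (-3.25)·(-3.25) + (-1.25)·(-1.25)) / 3 = 22.75/3 = 7.5833
  S[A,B] = ((1.75)·(1.25) + (2.75)·(0.25) + (-3.25)·(2.25) + (-1.25)·(-3.75)) / 3 = 0.25/3 = 0.0833
  S[B,B] = ((1.25)·(1.25) + (0.25)·(0.25) + (2.25)·(2.25) + (-3.75)·(-3.75)) / 3 = 20.75/3 = 6.9167
  S = [[7.5833, 0.0833],
 [0.0833, 6.9167]].

Step 3 — invert S. det(S) = 7.5833·6.9167 - (0.0833)² = 52.4444.
  S^{-1} = (1/det) · [[d, -b], [-b, a]] = [[0.1319, -0.0016],
 [-0.0016, 0.1446]].

Step 4 — quadratic form (x̄ - mu_0)^T · S^{-1} · (x̄ - mu_0):
  S^{-1} · (x̄ - mu_0) = (0.1684, -0.3273),
  (x̄ - mu_0)^T · [...] = (1.25)·(0.1684) + (-2.25)·(-0.3273) = 0.947.

Step 5 — scale by n: T² = 4 · 0.947 = 3.7881.

T² ≈ 3.7881


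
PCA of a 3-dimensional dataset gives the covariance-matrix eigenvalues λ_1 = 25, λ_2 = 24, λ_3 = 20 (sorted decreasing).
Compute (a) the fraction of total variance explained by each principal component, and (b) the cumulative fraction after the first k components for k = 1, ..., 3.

Step 1 — total variance = trace(Sigma) = Σ λ_i = 25 + 24 + 20 = 69.

Step 2 — fraction explained by component i = λ_i / Σ λ:
  PC1: 25/69 = 0.3623
  PC2: 24/69 = 0.3478
  PC3: 20/69 = 0.2899

Step 3 — cumulative fraction after k components = (λ_1 + ... + λ_k) / Σ λ:
  k = 1: 25/69 = 0.3623
  k = 2: (25 + 24)/69 = 49/69 = 0.7101
  k = 3: (25 + 24 + 20)/69 = 69/69 = 1

Summary (fraction, with percent):

explained: PC1 0.3623 (36.23%), PC2 0.3478 (34.78%), PC3 0.2899 (28.99%);  cumulative: 0.3623, 0.7101, 1


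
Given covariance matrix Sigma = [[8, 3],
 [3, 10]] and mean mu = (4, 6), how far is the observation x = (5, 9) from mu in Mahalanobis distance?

Step 1 — centre the observation: (x - mu) = (1, 3).

Step 2 — invert Sigma. det(Sigma) = 8·10 - (3)² = 71.
  Sigma^{-1} = (1/det) · [[d, -b], [-b, a]] = [[0.1408, -0.0423],
 [-0.0423, 0.1127]].

Step 3 — form the quadratic (x - mu)^T · Sigma^{-1} · (x - mu):
  Sigma^{-1} · (x - mu) = (0.0141, 0.2958).
  (x - mu)^T · [Sigma^{-1} · (x - mu)] = (1)·(0.0141) + (3)·(0.2958) = 0.9014.

Step 4 — take square root: d = √(0.9014) ≈ 0.9494.

d(x, mu) = √(0.9014) ≈ 0.9494


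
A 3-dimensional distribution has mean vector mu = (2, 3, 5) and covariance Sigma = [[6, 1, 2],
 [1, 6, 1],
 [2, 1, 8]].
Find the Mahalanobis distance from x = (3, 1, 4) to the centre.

Step 1 — centre the observation: (x - mu) = (1, -2, -1).

Step 2 — invert Sigma (cofactor / det for 3×3, or solve directly):
  Sigma^{-1} = [[0.185, -0.0236, -0.0433],
 [-0.0236, 0.1732, -0.0157],
 [-0.0433, -0.0157, 0.1378]].

Step 3 — form the quadratic (x - mu)^T · Sigma^{-1} · (x - mu):
  Sigma^{-1} · (x - mu) = (0.2756, -0.3543, -0.1496).
  (x - mu)^T · [Sigma^{-1} · (x - mu)] = (1)·(0.2756) + (-2)·(-0.3543) + (-1)·(-0.1496) = 1.1339.

Step 4 — take square root: d = √(1.1339) ≈ 1.0648.

d(x, mu) = √(1.1339) ≈ 1.0648


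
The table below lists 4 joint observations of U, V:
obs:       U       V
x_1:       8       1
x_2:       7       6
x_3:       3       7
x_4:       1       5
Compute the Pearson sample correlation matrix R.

Step 1 — column means:
  mean(U) = (8 + 7 + 3 + 1) / 4 = 19/4 = 4.75
  mean(V) = (1 + 6 + 7 + 5) / 4 = 19/4 = 4.75

Step 2 — sample variances and covariances s[i,j] = (1/(n-1)) · Σ_k (x_{k,i} - mean_i) · (x_{k,j} - mean_j), with n-1 = 3:
  s[U,U] = ((3.25)·(3.25) + (2.25)·(2.25) + (-1.75)·(-1.75) + (-3.75)·(-3.75)) / 3 = 32.75/3 = 10.9167
  s[U,V] = ((3.25)·(-3.75) + (2.25)·(1.25) + (-1.75)·(2.25) + (-3.75)·(0.25)) / 3 = -14.25/3 = -4.75
  s[V,V] = ((-3.75)·(-3.75) + (1.25)·(1.25) + (2.25)·(2.25) + (0.25)·(0.25)) / 3 = 20.75/3 = 6.9167
  Sample standard deviations s_i = √(s[i,i]):
  s(U) = √(10.9167) = 3.304
  s(V) = √(6.9167) = 2.63

Step 3 — r_{ij} = s_{ij} / (s_i · s_j):
  r[U,U] = 1 (diagonal).
  r[U,V] = -4.75 / (3.304 · 2.63) = -4.75 / 8.6895 = -0.5466
  r[V,V] = 1 (diagonal).

R is symmetric with unit diagonal. Assembling:

R = [[1, -0.5466],
 [-0.5466, 1]]


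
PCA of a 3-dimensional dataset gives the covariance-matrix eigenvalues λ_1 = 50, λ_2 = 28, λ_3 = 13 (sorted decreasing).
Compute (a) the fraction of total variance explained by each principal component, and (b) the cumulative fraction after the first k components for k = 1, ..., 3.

Step 1 — total variance = trace(Sigma) = Σ λ_i = 50 + 28 + 13 = 91.

Step 2 — fraction explained by component i = λ_i / Σ λ:
  PC1: 50/91 = 0.5495
  PC2: 28/91 = 0.3077
  PC3: 13/91 = 0.1429

Step 3 — cumulative fraction after k components = (λ_1 + ... + λ_k) / Σ λ:
  k = 1: 50/91 = 0.5495
  k = 2: (50 + 28)/91 = 78/91 = 0.8571
  k = 3: (50 + 28 + 13)/91 = 91/91 = 1

Summary (fraction, with percent):

explained: PC1 0.5495 (54.95%), PC2 0.3077 (30.77%), PC3 0.1429 (14.29%);  cumulative: 0.5495, 0.8571, 1
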